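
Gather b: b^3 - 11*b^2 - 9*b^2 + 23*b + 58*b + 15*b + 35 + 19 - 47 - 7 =b^3 - 20*b^2 + 96*b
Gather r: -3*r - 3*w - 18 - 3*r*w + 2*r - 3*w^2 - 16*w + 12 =r*(-3*w - 1) - 3*w^2 - 19*w - 6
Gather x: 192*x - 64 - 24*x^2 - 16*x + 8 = -24*x^2 + 176*x - 56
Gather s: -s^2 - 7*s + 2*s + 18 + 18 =-s^2 - 5*s + 36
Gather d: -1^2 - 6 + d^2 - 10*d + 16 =d^2 - 10*d + 9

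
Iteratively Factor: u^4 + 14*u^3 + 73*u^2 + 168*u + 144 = (u + 3)*(u^3 + 11*u^2 + 40*u + 48) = (u + 3)^2*(u^2 + 8*u + 16) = (u + 3)^2*(u + 4)*(u + 4)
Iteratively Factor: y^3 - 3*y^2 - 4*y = (y)*(y^2 - 3*y - 4) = y*(y + 1)*(y - 4)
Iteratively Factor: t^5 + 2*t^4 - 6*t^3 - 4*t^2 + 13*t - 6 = (t + 3)*(t^4 - t^3 - 3*t^2 + 5*t - 2) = (t + 2)*(t + 3)*(t^3 - 3*t^2 + 3*t - 1) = (t - 1)*(t + 2)*(t + 3)*(t^2 - 2*t + 1) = (t - 1)^2*(t + 2)*(t + 3)*(t - 1)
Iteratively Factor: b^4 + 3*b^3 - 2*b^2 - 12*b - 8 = (b + 1)*(b^3 + 2*b^2 - 4*b - 8) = (b + 1)*(b + 2)*(b^2 - 4) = (b + 1)*(b + 2)^2*(b - 2)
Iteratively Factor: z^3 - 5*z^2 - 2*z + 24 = (z - 4)*(z^2 - z - 6) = (z - 4)*(z + 2)*(z - 3)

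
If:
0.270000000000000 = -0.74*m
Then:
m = -0.36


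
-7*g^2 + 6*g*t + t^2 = (-g + t)*(7*g + t)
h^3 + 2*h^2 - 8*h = h*(h - 2)*(h + 4)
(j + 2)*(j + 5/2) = j^2 + 9*j/2 + 5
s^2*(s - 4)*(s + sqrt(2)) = s^4 - 4*s^3 + sqrt(2)*s^3 - 4*sqrt(2)*s^2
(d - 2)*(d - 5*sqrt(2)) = d^2 - 5*sqrt(2)*d - 2*d + 10*sqrt(2)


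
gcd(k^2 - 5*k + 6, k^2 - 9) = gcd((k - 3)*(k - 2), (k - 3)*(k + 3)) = k - 3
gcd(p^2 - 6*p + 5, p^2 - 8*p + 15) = p - 5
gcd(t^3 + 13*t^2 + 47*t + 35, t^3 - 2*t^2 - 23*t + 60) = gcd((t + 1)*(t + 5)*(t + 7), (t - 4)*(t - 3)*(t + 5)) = t + 5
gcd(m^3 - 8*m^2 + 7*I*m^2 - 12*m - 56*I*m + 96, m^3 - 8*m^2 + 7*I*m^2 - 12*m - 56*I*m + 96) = m^3 + m^2*(-8 + 7*I) + m*(-12 - 56*I) + 96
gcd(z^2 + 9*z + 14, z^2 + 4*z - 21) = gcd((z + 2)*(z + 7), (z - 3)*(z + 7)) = z + 7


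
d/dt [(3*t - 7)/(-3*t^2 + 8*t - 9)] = (9*t^2 - 42*t + 29)/(9*t^4 - 48*t^3 + 118*t^2 - 144*t + 81)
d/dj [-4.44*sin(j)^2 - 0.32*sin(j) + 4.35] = -(8.88*sin(j) + 0.32)*cos(j)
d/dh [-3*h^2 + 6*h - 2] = 6 - 6*h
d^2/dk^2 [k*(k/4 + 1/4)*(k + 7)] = 3*k/2 + 4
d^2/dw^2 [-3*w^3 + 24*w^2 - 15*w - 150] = 48 - 18*w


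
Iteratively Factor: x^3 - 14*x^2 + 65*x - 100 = (x - 4)*(x^2 - 10*x + 25) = (x - 5)*(x - 4)*(x - 5)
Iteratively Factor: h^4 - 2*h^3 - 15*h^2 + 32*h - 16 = (h - 4)*(h^3 + 2*h^2 - 7*h + 4) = (h - 4)*(h + 4)*(h^2 - 2*h + 1) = (h - 4)*(h - 1)*(h + 4)*(h - 1)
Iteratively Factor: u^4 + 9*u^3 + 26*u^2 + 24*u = (u + 2)*(u^3 + 7*u^2 + 12*u) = (u + 2)*(u + 3)*(u^2 + 4*u) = (u + 2)*(u + 3)*(u + 4)*(u)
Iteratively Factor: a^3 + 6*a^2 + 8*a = (a + 2)*(a^2 + 4*a) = (a + 2)*(a + 4)*(a)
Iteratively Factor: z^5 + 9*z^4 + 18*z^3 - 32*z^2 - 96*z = (z + 4)*(z^4 + 5*z^3 - 2*z^2 - 24*z) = (z + 3)*(z + 4)*(z^3 + 2*z^2 - 8*z) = (z + 3)*(z + 4)^2*(z^2 - 2*z) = (z - 2)*(z + 3)*(z + 4)^2*(z)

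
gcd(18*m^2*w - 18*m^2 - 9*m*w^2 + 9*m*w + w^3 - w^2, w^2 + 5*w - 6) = w - 1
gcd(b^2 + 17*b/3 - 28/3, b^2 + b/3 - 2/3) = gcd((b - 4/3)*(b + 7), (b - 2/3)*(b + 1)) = 1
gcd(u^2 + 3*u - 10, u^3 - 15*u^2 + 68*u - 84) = u - 2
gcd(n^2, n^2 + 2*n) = n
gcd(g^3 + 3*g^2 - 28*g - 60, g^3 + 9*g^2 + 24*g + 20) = g + 2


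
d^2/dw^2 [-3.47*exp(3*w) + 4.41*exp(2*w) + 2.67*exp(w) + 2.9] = (-31.23*exp(2*w) + 17.64*exp(w) + 2.67)*exp(w)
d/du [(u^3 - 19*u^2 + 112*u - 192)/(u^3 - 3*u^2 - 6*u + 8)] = 2*(8*u^4 - 118*u^3 + 525*u^2 - 728*u - 128)/(u^6 - 6*u^5 - 3*u^4 + 52*u^3 - 12*u^2 - 96*u + 64)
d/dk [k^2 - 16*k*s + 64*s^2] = 2*k - 16*s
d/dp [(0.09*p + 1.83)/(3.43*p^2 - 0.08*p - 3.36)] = (0.3087*p^2 - 0.0072*p - (0.09*p + 1.83)*(6.86*p - 0.08) - 0.3024)/(-3.43*p^2 + 0.08*p + 3.36)^2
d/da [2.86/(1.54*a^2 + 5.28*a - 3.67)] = (-8.8088*a - 15.1008)/(1.54*a^2 + 5.28*a - 3.67)^2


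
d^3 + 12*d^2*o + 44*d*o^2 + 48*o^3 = (d + 2*o)*(d + 4*o)*(d + 6*o)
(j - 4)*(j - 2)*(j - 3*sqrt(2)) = j^3 - 6*j^2 - 3*sqrt(2)*j^2 + 8*j + 18*sqrt(2)*j - 24*sqrt(2)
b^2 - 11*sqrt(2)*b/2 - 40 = (b - 8*sqrt(2))*(b + 5*sqrt(2)/2)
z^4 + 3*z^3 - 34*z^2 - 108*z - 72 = (z - 6)*(z + 1)*(z + 2)*(z + 6)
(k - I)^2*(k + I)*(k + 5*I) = k^4 + 4*I*k^3 + 6*k^2 + 4*I*k + 5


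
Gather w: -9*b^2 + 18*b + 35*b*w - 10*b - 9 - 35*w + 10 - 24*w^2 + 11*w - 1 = -9*b^2 + 8*b - 24*w^2 + w*(35*b - 24)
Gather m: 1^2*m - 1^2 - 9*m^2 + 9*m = -9*m^2 + 10*m - 1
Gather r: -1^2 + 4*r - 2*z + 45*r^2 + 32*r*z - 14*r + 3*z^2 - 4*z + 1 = 45*r^2 + r*(32*z - 10) + 3*z^2 - 6*z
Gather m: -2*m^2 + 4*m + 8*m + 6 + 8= -2*m^2 + 12*m + 14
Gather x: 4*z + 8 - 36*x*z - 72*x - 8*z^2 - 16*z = x*(-36*z - 72) - 8*z^2 - 12*z + 8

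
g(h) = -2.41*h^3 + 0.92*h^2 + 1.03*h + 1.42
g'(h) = -7.23*h^2 + 1.84*h + 1.03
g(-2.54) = 44.23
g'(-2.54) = -50.29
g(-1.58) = 11.60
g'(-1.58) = -19.93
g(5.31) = -328.00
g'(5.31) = -193.06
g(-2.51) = 42.74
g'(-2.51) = -49.14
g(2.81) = -41.89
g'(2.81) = -50.89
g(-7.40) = 1020.77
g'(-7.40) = -408.50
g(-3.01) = 72.38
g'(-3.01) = -70.01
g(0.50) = 1.86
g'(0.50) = 0.14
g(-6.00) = 548.92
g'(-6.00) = -270.29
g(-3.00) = 71.68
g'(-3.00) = -69.56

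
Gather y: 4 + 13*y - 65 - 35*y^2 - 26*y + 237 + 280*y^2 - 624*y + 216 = 245*y^2 - 637*y + 392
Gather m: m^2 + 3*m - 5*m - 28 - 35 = m^2 - 2*m - 63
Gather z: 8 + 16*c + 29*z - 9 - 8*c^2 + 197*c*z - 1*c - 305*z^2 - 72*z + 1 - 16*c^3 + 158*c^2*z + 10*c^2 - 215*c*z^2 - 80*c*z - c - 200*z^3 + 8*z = -16*c^3 + 2*c^2 + 14*c - 200*z^3 + z^2*(-215*c - 305) + z*(158*c^2 + 117*c - 35)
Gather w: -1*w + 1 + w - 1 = 0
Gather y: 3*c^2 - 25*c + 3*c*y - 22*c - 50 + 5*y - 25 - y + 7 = 3*c^2 - 47*c + y*(3*c + 4) - 68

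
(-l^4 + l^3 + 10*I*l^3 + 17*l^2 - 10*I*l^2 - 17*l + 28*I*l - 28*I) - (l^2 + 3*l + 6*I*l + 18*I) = -l^4 + l^3 + 10*I*l^3 + 16*l^2 - 10*I*l^2 - 20*l + 22*I*l - 46*I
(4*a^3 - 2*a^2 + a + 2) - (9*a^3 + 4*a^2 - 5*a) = -5*a^3 - 6*a^2 + 6*a + 2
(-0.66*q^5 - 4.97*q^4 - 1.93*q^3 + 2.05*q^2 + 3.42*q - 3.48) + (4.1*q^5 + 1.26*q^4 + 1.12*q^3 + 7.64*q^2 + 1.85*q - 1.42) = 3.44*q^5 - 3.71*q^4 - 0.81*q^3 + 9.69*q^2 + 5.27*q - 4.9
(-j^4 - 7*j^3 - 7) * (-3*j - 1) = 3*j^5 + 22*j^4 + 7*j^3 + 21*j + 7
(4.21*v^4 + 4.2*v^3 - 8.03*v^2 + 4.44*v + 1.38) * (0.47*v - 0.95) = 1.9787*v^5 - 2.0255*v^4 - 7.7641*v^3 + 9.7153*v^2 - 3.5694*v - 1.311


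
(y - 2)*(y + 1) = y^2 - y - 2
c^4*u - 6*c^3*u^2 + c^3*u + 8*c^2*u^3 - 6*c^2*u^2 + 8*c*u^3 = c*(c - 4*u)*(c - 2*u)*(c*u + u)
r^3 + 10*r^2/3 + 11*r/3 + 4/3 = (r + 1)^2*(r + 4/3)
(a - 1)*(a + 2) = a^2 + a - 2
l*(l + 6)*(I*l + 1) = I*l^3 + l^2 + 6*I*l^2 + 6*l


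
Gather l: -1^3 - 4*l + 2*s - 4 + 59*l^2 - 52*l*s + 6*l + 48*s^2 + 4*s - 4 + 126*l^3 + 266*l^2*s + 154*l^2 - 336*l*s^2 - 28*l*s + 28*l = 126*l^3 + l^2*(266*s + 213) + l*(-336*s^2 - 80*s + 30) + 48*s^2 + 6*s - 9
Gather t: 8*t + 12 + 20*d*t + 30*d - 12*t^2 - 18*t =30*d - 12*t^2 + t*(20*d - 10) + 12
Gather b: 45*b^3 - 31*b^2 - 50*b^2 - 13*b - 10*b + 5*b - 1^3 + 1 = 45*b^3 - 81*b^2 - 18*b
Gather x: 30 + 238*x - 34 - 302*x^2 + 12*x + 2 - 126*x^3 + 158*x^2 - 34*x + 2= -126*x^3 - 144*x^2 + 216*x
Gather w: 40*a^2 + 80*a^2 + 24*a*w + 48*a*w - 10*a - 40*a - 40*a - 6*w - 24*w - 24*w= 120*a^2 - 90*a + w*(72*a - 54)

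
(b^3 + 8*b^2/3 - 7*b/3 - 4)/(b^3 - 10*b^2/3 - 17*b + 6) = (3*b^2 - b - 4)/(3*b^2 - 19*b + 6)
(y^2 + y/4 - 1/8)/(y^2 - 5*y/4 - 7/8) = (4*y - 1)/(4*y - 7)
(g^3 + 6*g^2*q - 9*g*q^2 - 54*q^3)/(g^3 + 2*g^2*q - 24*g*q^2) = (-g^2 + 9*q^2)/(g*(-g + 4*q))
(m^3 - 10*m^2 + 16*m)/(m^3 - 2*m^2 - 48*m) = (m - 2)/(m + 6)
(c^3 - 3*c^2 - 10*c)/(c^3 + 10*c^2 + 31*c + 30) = c*(c - 5)/(c^2 + 8*c + 15)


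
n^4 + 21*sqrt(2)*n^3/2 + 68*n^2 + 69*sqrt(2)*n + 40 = (n + sqrt(2)/2)*(n + sqrt(2))*(n + 4*sqrt(2))*(n + 5*sqrt(2))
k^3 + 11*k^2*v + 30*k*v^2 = k*(k + 5*v)*(k + 6*v)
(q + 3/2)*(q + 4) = q^2 + 11*q/2 + 6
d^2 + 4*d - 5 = (d - 1)*(d + 5)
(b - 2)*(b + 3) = b^2 + b - 6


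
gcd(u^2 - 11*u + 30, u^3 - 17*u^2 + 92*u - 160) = u - 5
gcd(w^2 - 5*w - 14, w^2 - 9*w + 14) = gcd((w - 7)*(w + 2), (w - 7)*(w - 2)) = w - 7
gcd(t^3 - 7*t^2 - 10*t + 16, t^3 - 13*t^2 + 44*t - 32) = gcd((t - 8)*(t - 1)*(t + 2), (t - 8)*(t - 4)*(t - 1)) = t^2 - 9*t + 8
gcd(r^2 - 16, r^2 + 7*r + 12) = r + 4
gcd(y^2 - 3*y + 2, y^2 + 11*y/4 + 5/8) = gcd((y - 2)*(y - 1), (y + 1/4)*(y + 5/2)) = 1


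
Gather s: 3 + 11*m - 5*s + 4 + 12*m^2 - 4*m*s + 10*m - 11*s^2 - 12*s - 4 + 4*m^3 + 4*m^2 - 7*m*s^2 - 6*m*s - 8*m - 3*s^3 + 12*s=4*m^3 + 16*m^2 + 13*m - 3*s^3 + s^2*(-7*m - 11) + s*(-10*m - 5) + 3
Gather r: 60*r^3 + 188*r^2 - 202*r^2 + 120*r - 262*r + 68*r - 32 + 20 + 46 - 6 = 60*r^3 - 14*r^2 - 74*r + 28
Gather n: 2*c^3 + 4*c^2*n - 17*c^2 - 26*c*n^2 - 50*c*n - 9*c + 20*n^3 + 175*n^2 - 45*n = 2*c^3 - 17*c^2 - 9*c + 20*n^3 + n^2*(175 - 26*c) + n*(4*c^2 - 50*c - 45)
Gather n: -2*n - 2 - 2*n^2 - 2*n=-2*n^2 - 4*n - 2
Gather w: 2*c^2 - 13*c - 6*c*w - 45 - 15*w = 2*c^2 - 13*c + w*(-6*c - 15) - 45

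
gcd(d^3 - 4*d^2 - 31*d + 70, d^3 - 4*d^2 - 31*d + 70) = d^3 - 4*d^2 - 31*d + 70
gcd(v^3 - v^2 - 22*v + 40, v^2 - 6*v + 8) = v^2 - 6*v + 8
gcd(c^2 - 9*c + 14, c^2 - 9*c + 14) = c^2 - 9*c + 14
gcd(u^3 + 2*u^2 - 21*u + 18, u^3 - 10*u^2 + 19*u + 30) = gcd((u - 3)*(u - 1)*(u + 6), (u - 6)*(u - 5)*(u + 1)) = 1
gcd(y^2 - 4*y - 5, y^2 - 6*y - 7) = y + 1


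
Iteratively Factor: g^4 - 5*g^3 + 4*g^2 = (g)*(g^3 - 5*g^2 + 4*g) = g*(g - 4)*(g^2 - g) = g^2*(g - 4)*(g - 1)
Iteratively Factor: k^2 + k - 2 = (k - 1)*(k + 2)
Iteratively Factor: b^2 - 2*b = (b)*(b - 2)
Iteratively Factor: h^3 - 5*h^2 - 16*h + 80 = (h + 4)*(h^2 - 9*h + 20) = (h - 5)*(h + 4)*(h - 4)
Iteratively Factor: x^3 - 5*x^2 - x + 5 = (x - 1)*(x^2 - 4*x - 5) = (x - 1)*(x + 1)*(x - 5)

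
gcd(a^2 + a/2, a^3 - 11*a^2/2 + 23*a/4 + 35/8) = a + 1/2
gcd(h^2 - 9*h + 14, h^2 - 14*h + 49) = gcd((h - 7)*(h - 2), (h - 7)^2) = h - 7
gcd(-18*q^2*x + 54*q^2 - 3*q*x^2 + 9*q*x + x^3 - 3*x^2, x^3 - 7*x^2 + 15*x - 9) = x - 3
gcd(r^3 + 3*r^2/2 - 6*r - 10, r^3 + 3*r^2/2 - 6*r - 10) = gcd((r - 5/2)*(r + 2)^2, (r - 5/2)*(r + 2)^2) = r^3 + 3*r^2/2 - 6*r - 10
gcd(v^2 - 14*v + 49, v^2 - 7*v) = v - 7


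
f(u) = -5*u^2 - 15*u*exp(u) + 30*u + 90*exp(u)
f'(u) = -15*u*exp(u) - 10*u + 75*exp(u) + 30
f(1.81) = 421.96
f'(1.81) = 304.28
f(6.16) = -1141.16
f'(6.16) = -8269.25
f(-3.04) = -130.92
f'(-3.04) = 66.17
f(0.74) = 184.83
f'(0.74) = 156.53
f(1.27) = 282.68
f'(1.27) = 216.53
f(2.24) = 571.90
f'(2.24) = 396.48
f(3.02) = 960.96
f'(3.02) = 608.39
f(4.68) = 2164.74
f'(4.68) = 500.50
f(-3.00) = -128.28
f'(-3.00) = 65.97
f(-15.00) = -1575.00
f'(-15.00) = 180.00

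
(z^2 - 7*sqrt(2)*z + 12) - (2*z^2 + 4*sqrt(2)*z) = -z^2 - 11*sqrt(2)*z + 12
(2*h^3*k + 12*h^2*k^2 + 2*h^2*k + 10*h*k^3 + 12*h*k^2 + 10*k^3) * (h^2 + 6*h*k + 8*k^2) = 2*h^5*k + 24*h^4*k^2 + 2*h^4*k + 98*h^3*k^3 + 24*h^3*k^2 + 156*h^2*k^4 + 98*h^2*k^3 + 80*h*k^5 + 156*h*k^4 + 80*k^5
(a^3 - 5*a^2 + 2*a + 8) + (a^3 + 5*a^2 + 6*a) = 2*a^3 + 8*a + 8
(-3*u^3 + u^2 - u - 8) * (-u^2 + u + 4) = 3*u^5 - 4*u^4 - 10*u^3 + 11*u^2 - 12*u - 32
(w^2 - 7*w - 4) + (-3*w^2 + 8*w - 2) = -2*w^2 + w - 6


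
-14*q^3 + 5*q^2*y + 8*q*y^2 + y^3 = (-q + y)*(2*q + y)*(7*q + y)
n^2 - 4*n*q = n*(n - 4*q)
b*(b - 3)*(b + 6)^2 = b^4 + 9*b^3 - 108*b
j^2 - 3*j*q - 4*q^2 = (j - 4*q)*(j + q)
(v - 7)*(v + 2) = v^2 - 5*v - 14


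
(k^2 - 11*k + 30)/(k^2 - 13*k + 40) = (k - 6)/(k - 8)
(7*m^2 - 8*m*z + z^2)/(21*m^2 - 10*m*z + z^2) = (-m + z)/(-3*m + z)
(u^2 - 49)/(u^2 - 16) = (u^2 - 49)/(u^2 - 16)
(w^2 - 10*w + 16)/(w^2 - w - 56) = (w - 2)/(w + 7)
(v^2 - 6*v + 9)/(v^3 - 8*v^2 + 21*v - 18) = 1/(v - 2)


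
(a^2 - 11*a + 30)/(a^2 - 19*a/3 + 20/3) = 3*(a - 6)/(3*a - 4)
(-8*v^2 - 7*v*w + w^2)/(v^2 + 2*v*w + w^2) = (-8*v + w)/(v + w)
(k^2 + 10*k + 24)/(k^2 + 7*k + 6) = (k + 4)/(k + 1)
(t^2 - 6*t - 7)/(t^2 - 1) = (t - 7)/(t - 1)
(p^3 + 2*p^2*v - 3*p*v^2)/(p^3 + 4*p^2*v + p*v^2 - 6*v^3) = p/(p + 2*v)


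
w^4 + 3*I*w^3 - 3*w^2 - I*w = w*(w + I)^3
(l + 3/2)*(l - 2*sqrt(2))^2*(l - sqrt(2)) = l^4 - 5*sqrt(2)*l^3 + 3*l^3/2 - 15*sqrt(2)*l^2/2 + 16*l^2 - 8*sqrt(2)*l + 24*l - 12*sqrt(2)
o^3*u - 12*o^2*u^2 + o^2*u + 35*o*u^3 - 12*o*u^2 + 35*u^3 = (o - 7*u)*(o - 5*u)*(o*u + u)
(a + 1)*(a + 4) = a^2 + 5*a + 4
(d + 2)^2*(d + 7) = d^3 + 11*d^2 + 32*d + 28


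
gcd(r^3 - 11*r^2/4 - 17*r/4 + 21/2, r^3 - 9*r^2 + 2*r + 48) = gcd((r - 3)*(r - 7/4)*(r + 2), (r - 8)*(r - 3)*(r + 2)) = r^2 - r - 6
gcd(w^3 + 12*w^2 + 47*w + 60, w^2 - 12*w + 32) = 1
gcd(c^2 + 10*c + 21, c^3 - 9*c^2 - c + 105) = c + 3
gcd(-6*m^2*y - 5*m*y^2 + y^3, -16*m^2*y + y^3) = y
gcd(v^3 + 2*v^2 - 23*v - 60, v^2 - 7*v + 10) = v - 5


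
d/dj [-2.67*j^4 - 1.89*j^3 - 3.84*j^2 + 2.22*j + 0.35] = -10.68*j^3 - 5.67*j^2 - 7.68*j + 2.22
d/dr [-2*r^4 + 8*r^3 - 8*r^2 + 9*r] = -8*r^3 + 24*r^2 - 16*r + 9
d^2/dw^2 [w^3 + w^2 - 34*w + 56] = 6*w + 2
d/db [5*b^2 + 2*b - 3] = 10*b + 2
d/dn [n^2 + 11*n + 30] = 2*n + 11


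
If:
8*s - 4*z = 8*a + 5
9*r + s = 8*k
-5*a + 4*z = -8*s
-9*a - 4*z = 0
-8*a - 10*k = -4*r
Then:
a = 1/3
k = -79/174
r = -163/348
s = 7/12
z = -3/4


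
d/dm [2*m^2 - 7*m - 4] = 4*m - 7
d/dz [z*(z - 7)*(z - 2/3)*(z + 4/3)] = 4*z^3 - 19*z^2 - 100*z/9 + 56/9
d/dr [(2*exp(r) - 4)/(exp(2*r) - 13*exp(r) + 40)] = 2*(-(exp(r) - 2)*(2*exp(r) - 13) + exp(2*r) - 13*exp(r) + 40)*exp(r)/(exp(2*r) - 13*exp(r) + 40)^2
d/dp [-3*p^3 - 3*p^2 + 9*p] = -9*p^2 - 6*p + 9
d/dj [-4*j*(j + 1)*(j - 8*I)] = -12*j^2 + j*(-8 + 64*I) + 32*I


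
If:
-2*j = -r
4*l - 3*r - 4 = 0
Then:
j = r/2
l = 3*r/4 + 1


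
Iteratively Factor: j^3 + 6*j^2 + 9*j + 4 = (j + 1)*(j^2 + 5*j + 4) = (j + 1)*(j + 4)*(j + 1)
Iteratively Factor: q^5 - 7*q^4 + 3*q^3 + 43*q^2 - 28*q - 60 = (q - 5)*(q^4 - 2*q^3 - 7*q^2 + 8*q + 12) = (q - 5)*(q - 2)*(q^3 - 7*q - 6) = (q - 5)*(q - 3)*(q - 2)*(q^2 + 3*q + 2) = (q - 5)*(q - 3)*(q - 2)*(q + 2)*(q + 1)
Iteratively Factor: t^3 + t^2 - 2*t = (t + 2)*(t^2 - t) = (t - 1)*(t + 2)*(t)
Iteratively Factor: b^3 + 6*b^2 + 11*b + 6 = (b + 1)*(b^2 + 5*b + 6) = (b + 1)*(b + 2)*(b + 3)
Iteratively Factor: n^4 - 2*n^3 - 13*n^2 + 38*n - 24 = (n + 4)*(n^3 - 6*n^2 + 11*n - 6) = (n - 3)*(n + 4)*(n^2 - 3*n + 2) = (n - 3)*(n - 2)*(n + 4)*(n - 1)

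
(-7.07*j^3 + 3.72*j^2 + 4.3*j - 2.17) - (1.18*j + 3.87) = -7.07*j^3 + 3.72*j^2 + 3.12*j - 6.04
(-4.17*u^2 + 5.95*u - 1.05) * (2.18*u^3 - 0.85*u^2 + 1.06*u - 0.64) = -9.0906*u^5 + 16.5155*u^4 - 11.7667*u^3 + 9.8683*u^2 - 4.921*u + 0.672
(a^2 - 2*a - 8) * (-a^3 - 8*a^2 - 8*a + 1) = -a^5 - 6*a^4 + 16*a^3 + 81*a^2 + 62*a - 8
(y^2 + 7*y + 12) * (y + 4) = y^3 + 11*y^2 + 40*y + 48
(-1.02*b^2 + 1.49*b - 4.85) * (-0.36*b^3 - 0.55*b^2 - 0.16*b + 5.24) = 0.3672*b^5 + 0.0246000000000001*b^4 + 1.0897*b^3 - 2.9157*b^2 + 8.5836*b - 25.414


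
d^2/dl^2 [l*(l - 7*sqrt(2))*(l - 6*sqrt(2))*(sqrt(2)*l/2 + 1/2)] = 6*sqrt(2)*l^2 - 75*l + 71*sqrt(2)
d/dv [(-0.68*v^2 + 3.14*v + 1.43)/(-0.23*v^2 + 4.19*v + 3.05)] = (-2.127*v^2 - 3.4902*v + 3.5853)/(0.0529*v^4 - 1.9274*v^3 + 16.1531*v^2 + 25.559*v + 9.3025)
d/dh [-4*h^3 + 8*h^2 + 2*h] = -12*h^2 + 16*h + 2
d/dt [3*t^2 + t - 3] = 6*t + 1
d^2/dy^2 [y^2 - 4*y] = 2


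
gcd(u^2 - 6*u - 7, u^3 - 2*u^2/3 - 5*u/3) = u + 1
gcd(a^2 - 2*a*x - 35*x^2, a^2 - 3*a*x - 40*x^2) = a + 5*x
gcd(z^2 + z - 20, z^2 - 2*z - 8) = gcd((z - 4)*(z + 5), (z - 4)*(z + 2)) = z - 4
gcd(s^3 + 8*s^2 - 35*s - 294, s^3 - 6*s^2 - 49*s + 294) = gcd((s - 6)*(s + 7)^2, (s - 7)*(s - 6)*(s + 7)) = s^2 + s - 42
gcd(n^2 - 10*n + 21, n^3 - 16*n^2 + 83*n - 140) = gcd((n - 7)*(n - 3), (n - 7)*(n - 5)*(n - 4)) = n - 7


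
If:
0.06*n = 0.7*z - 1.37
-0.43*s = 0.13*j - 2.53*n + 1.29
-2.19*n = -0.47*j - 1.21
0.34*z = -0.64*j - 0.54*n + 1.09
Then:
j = 0.14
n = 0.58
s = 0.39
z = 2.01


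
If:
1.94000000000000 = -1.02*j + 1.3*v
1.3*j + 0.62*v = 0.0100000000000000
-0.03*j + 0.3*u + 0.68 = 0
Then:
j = -0.51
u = -2.32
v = 1.09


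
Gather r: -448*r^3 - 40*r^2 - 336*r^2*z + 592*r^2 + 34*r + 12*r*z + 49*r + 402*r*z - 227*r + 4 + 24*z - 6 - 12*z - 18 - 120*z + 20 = -448*r^3 + r^2*(552 - 336*z) + r*(414*z - 144) - 108*z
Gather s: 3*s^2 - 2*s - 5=3*s^2 - 2*s - 5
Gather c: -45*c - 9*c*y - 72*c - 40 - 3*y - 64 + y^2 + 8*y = c*(-9*y - 117) + y^2 + 5*y - 104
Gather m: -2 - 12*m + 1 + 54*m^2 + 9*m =54*m^2 - 3*m - 1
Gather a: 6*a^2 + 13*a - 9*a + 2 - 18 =6*a^2 + 4*a - 16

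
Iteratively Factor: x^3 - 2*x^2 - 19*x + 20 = (x - 5)*(x^2 + 3*x - 4) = (x - 5)*(x + 4)*(x - 1)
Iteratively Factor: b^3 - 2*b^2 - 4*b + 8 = (b - 2)*(b^2 - 4) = (b - 2)^2*(b + 2)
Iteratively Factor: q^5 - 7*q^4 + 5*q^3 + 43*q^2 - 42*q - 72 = (q - 4)*(q^4 - 3*q^3 - 7*q^2 + 15*q + 18) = (q - 4)*(q + 1)*(q^3 - 4*q^2 - 3*q + 18) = (q - 4)*(q - 3)*(q + 1)*(q^2 - q - 6) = (q - 4)*(q - 3)*(q + 1)*(q + 2)*(q - 3)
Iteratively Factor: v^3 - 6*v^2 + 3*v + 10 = (v + 1)*(v^2 - 7*v + 10) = (v - 2)*(v + 1)*(v - 5)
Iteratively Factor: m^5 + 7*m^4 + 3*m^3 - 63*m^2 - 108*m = (m + 3)*(m^4 + 4*m^3 - 9*m^2 - 36*m) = (m + 3)^2*(m^3 + m^2 - 12*m) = m*(m + 3)^2*(m^2 + m - 12) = m*(m + 3)^2*(m + 4)*(m - 3)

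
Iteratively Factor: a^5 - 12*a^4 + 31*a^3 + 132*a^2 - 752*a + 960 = (a - 5)*(a^4 - 7*a^3 - 4*a^2 + 112*a - 192) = (a - 5)*(a + 4)*(a^3 - 11*a^2 + 40*a - 48) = (a - 5)*(a - 3)*(a + 4)*(a^2 - 8*a + 16) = (a - 5)*(a - 4)*(a - 3)*(a + 4)*(a - 4)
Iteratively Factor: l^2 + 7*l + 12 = (l + 4)*(l + 3)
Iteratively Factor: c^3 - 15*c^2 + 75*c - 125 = (c - 5)*(c^2 - 10*c + 25) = (c - 5)^2*(c - 5)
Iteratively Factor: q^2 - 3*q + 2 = (q - 1)*(q - 2)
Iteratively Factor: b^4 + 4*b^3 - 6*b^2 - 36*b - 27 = (b - 3)*(b^3 + 7*b^2 + 15*b + 9) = (b - 3)*(b + 3)*(b^2 + 4*b + 3) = (b - 3)*(b + 3)^2*(b + 1)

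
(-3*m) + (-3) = -3*m - 3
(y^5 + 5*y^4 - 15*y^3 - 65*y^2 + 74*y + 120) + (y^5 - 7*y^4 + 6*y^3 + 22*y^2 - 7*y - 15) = 2*y^5 - 2*y^4 - 9*y^3 - 43*y^2 + 67*y + 105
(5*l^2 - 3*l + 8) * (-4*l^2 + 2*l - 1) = -20*l^4 + 22*l^3 - 43*l^2 + 19*l - 8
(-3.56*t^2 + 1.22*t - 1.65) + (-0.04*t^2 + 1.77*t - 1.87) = -3.6*t^2 + 2.99*t - 3.52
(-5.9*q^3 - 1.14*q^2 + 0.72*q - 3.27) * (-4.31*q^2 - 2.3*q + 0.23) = 25.429*q^5 + 18.4834*q^4 - 1.8382*q^3 + 12.1755*q^2 + 7.6866*q - 0.7521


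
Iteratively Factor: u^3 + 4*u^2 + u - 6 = (u + 2)*(u^2 + 2*u - 3) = (u + 2)*(u + 3)*(u - 1)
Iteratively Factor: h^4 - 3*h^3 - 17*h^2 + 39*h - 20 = (h - 1)*(h^3 - 2*h^2 - 19*h + 20) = (h - 1)^2*(h^2 - h - 20) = (h - 5)*(h - 1)^2*(h + 4)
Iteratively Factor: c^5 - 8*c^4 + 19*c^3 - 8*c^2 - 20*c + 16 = (c - 2)*(c^4 - 6*c^3 + 7*c^2 + 6*c - 8) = (c - 2)*(c - 1)*(c^3 - 5*c^2 + 2*c + 8) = (c - 4)*(c - 2)*(c - 1)*(c^2 - c - 2) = (c - 4)*(c - 2)*(c - 1)*(c + 1)*(c - 2)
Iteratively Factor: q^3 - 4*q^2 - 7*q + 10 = (q + 2)*(q^2 - 6*q + 5) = (q - 1)*(q + 2)*(q - 5)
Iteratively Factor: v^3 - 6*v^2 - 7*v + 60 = (v - 4)*(v^2 - 2*v - 15) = (v - 4)*(v + 3)*(v - 5)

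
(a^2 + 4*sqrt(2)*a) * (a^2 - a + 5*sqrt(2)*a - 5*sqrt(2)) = a^4 - a^3 + 9*sqrt(2)*a^3 - 9*sqrt(2)*a^2 + 40*a^2 - 40*a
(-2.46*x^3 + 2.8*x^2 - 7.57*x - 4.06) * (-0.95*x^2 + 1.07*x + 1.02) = 2.337*x^5 - 5.2922*x^4 + 7.6783*x^3 - 1.3869*x^2 - 12.0656*x - 4.1412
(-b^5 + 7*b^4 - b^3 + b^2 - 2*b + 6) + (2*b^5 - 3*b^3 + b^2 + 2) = b^5 + 7*b^4 - 4*b^3 + 2*b^2 - 2*b + 8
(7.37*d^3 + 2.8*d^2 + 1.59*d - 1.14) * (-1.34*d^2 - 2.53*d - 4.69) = -9.8758*d^5 - 22.3981*d^4 - 43.7799*d^3 - 15.6271*d^2 - 4.5729*d + 5.3466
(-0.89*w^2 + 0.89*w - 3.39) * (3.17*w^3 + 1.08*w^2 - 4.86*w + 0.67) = -2.8213*w^5 + 1.8601*w^4 - 5.4597*w^3 - 8.5829*w^2 + 17.0717*w - 2.2713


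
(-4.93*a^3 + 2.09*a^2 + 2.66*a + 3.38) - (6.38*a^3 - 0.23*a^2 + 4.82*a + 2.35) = -11.31*a^3 + 2.32*a^2 - 2.16*a + 1.03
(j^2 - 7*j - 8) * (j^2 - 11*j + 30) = j^4 - 18*j^3 + 99*j^2 - 122*j - 240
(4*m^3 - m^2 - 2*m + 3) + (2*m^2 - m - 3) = 4*m^3 + m^2 - 3*m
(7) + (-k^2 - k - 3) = -k^2 - k + 4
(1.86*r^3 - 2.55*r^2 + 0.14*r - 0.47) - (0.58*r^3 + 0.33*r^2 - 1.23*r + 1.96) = 1.28*r^3 - 2.88*r^2 + 1.37*r - 2.43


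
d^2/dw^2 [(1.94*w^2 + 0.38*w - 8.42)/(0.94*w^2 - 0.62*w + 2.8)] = (1.77635683940025e-15*w^4 + 2.9328*w^3 - 75.275952*w^2 + 23.442096*w + 69.588144)/(0.830584*w^6 - 1.643496*w^5 + 8.506248*w^4 - 10.029368*w^3 + 25.33776*w^2 - 14.5824*w + 21.952)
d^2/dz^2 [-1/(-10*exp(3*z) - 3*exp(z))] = 3*(300*exp(4*z) + 20*exp(2*z) + 3)*exp(-z)/(1000*exp(6*z) + 900*exp(4*z) + 270*exp(2*z) + 27)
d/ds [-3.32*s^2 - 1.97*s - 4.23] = -6.64*s - 1.97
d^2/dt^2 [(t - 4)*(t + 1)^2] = 6*t - 4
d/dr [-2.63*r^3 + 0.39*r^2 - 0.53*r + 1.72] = -7.89*r^2 + 0.78*r - 0.53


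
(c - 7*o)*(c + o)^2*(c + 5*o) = c^4 - 38*c^2*o^2 - 72*c*o^3 - 35*o^4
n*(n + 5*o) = n^2 + 5*n*o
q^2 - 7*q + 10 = (q - 5)*(q - 2)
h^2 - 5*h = h*(h - 5)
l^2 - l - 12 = (l - 4)*(l + 3)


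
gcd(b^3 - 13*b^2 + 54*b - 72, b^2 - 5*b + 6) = b - 3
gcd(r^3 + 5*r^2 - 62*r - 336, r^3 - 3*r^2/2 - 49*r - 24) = r^2 - 2*r - 48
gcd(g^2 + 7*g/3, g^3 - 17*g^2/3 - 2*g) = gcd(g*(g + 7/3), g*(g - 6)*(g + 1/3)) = g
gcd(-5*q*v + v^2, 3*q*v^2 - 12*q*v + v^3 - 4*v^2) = v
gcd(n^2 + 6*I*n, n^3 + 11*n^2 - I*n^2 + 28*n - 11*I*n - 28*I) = 1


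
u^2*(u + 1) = u^3 + u^2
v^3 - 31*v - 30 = (v - 6)*(v + 1)*(v + 5)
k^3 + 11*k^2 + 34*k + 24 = (k + 1)*(k + 4)*(k + 6)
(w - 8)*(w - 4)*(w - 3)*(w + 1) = w^4 - 14*w^3 + 53*w^2 - 28*w - 96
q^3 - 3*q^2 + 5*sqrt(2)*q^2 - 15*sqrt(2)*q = q*(q - 3)*(q + 5*sqrt(2))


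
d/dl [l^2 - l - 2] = 2*l - 1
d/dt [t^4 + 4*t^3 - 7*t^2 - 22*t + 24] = 4*t^3 + 12*t^2 - 14*t - 22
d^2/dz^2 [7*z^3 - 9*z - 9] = 42*z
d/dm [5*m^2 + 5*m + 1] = 10*m + 5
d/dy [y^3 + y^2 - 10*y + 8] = 3*y^2 + 2*y - 10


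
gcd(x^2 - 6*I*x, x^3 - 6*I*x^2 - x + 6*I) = x - 6*I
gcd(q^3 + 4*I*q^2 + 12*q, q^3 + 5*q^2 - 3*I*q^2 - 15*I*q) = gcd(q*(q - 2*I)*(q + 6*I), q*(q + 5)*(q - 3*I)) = q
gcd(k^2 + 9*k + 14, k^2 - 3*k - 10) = k + 2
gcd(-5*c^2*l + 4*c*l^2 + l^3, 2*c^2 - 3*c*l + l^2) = c - l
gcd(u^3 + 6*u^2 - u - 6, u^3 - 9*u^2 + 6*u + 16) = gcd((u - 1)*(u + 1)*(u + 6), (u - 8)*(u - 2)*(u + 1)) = u + 1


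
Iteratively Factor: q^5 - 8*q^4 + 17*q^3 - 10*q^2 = (q)*(q^4 - 8*q^3 + 17*q^2 - 10*q) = q^2*(q^3 - 8*q^2 + 17*q - 10) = q^2*(q - 1)*(q^2 - 7*q + 10) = q^2*(q - 5)*(q - 1)*(q - 2)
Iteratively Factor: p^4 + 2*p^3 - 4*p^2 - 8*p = (p - 2)*(p^3 + 4*p^2 + 4*p) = p*(p - 2)*(p^2 + 4*p + 4) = p*(p - 2)*(p + 2)*(p + 2)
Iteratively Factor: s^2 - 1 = (s - 1)*(s + 1)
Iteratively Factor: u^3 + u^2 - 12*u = (u - 3)*(u^2 + 4*u) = (u - 3)*(u + 4)*(u)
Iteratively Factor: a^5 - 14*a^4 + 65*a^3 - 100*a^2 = (a)*(a^4 - 14*a^3 + 65*a^2 - 100*a) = a*(a - 5)*(a^3 - 9*a^2 + 20*a) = a*(a - 5)^2*(a^2 - 4*a) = a^2*(a - 5)^2*(a - 4)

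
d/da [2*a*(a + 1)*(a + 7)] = 6*a^2 + 32*a + 14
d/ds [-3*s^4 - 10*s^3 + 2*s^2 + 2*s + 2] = -12*s^3 - 30*s^2 + 4*s + 2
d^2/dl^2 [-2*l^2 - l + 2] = -4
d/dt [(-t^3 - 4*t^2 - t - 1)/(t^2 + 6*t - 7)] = (-t^4 - 12*t^3 - 2*t^2 + 58*t + 13)/(t^4 + 12*t^3 + 22*t^2 - 84*t + 49)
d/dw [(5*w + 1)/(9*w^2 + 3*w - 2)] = (-45*w^2 - 18*w - 13)/(81*w^4 + 54*w^3 - 27*w^2 - 12*w + 4)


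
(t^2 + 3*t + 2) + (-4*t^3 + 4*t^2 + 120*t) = -4*t^3 + 5*t^2 + 123*t + 2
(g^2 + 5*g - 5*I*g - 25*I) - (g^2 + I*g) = 5*g - 6*I*g - 25*I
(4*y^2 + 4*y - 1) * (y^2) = 4*y^4 + 4*y^3 - y^2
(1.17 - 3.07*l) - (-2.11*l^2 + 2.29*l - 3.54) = 2.11*l^2 - 5.36*l + 4.71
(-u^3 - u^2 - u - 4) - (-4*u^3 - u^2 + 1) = 3*u^3 - u - 5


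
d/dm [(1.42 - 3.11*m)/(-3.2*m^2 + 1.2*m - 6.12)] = (-9.952*m^2 + 9.088*m + 17.3292)/(10.24*m^4 - 7.68*m^3 + 40.608*m^2 - 14.688*m + 37.4544)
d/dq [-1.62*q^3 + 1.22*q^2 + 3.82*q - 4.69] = -4.86*q^2 + 2.44*q + 3.82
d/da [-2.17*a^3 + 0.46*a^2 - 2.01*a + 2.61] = -6.51*a^2 + 0.92*a - 2.01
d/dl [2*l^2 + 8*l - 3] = 4*l + 8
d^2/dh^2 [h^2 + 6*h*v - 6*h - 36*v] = 2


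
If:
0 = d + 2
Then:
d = -2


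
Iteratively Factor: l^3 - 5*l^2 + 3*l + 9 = (l - 3)*(l^2 - 2*l - 3) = (l - 3)^2*(l + 1)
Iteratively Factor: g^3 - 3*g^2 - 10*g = (g)*(g^2 - 3*g - 10) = g*(g - 5)*(g + 2)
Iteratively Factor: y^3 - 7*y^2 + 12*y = (y)*(y^2 - 7*y + 12) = y*(y - 3)*(y - 4)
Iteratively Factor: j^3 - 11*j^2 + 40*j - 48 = (j - 4)*(j^2 - 7*j + 12) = (j - 4)^2*(j - 3)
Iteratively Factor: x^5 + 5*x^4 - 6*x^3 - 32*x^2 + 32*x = (x - 1)*(x^4 + 6*x^3 - 32*x) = (x - 1)*(x + 4)*(x^3 + 2*x^2 - 8*x) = (x - 2)*(x - 1)*(x + 4)*(x^2 + 4*x) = (x - 2)*(x - 1)*(x + 4)^2*(x)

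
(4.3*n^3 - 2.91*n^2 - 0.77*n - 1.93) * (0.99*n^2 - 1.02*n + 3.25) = 4.257*n^5 - 7.2669*n^4 + 16.1809*n^3 - 10.5828*n^2 - 0.5339*n - 6.2725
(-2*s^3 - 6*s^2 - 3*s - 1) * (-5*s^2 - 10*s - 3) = 10*s^5 + 50*s^4 + 81*s^3 + 53*s^2 + 19*s + 3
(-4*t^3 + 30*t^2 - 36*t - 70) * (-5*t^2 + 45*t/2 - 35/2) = 20*t^5 - 240*t^4 + 925*t^3 - 985*t^2 - 945*t + 1225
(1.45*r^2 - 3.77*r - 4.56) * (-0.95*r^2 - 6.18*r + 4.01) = -1.3775*r^4 - 5.3795*r^3 + 33.4451*r^2 + 13.0631*r - 18.2856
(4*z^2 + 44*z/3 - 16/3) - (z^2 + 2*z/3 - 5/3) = 3*z^2 + 14*z - 11/3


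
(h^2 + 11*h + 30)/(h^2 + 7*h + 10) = (h + 6)/(h + 2)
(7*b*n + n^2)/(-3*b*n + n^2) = (-7*b - n)/(3*b - n)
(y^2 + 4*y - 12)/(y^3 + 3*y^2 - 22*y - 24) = (y - 2)/(y^2 - 3*y - 4)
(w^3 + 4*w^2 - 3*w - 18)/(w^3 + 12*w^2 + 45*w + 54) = (w - 2)/(w + 6)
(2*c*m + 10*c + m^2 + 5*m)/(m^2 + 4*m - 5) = (2*c + m)/(m - 1)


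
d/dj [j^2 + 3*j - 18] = 2*j + 3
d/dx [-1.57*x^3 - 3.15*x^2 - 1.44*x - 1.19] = -4.71*x^2 - 6.3*x - 1.44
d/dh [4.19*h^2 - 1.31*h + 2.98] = 8.38*h - 1.31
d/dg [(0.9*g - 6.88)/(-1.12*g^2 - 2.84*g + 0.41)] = (1.008*g^2 - 15.4112*g - 19.1702)/(1.2544*g^4 + 6.3616*g^3 + 7.1472*g^2 - 2.3288*g + 0.1681)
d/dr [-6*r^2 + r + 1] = 1 - 12*r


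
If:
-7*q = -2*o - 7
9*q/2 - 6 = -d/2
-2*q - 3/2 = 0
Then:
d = 75/4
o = -49/8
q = -3/4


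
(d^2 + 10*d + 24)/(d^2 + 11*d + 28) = (d + 6)/(d + 7)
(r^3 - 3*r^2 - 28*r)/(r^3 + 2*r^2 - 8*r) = (r - 7)/(r - 2)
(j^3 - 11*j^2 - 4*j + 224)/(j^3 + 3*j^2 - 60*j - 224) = (j - 7)/(j + 7)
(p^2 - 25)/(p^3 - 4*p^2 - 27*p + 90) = (p - 5)/(p^2 - 9*p + 18)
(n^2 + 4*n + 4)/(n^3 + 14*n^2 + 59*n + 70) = (n + 2)/(n^2 + 12*n + 35)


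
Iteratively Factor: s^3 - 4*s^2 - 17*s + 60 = (s - 5)*(s^2 + s - 12) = (s - 5)*(s + 4)*(s - 3)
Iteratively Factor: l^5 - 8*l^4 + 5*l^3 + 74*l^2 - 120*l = (l)*(l^4 - 8*l^3 + 5*l^2 + 74*l - 120) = l*(l - 5)*(l^3 - 3*l^2 - 10*l + 24) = l*(l - 5)*(l + 3)*(l^2 - 6*l + 8) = l*(l - 5)*(l - 2)*(l + 3)*(l - 4)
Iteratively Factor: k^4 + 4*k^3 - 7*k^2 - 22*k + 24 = (k - 1)*(k^3 + 5*k^2 - 2*k - 24) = (k - 1)*(k + 4)*(k^2 + k - 6) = (k - 1)*(k + 3)*(k + 4)*(k - 2)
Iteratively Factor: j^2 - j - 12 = (j - 4)*(j + 3)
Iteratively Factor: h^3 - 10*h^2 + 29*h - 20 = (h - 4)*(h^2 - 6*h + 5) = (h - 5)*(h - 4)*(h - 1)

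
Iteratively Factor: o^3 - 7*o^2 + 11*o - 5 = (o - 1)*(o^2 - 6*o + 5) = (o - 5)*(o - 1)*(o - 1)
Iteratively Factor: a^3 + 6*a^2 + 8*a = (a + 4)*(a^2 + 2*a) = (a + 2)*(a + 4)*(a)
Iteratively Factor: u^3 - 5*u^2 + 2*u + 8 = (u + 1)*(u^2 - 6*u + 8) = (u - 4)*(u + 1)*(u - 2)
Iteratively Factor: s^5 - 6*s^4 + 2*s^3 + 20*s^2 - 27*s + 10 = (s + 2)*(s^4 - 8*s^3 + 18*s^2 - 16*s + 5) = (s - 5)*(s + 2)*(s^3 - 3*s^2 + 3*s - 1) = (s - 5)*(s - 1)*(s + 2)*(s^2 - 2*s + 1) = (s - 5)*(s - 1)^2*(s + 2)*(s - 1)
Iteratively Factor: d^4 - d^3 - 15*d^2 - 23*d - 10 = (d - 5)*(d^3 + 4*d^2 + 5*d + 2) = (d - 5)*(d + 1)*(d^2 + 3*d + 2) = (d - 5)*(d + 1)^2*(d + 2)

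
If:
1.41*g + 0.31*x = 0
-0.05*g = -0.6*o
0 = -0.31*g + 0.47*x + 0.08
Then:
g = 0.03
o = 0.00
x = -0.15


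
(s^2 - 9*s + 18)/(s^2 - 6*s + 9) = (s - 6)/(s - 3)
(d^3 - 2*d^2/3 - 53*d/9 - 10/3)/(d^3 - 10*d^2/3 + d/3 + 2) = (d + 5/3)/(d - 1)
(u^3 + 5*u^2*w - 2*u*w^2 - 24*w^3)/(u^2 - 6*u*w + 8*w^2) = (u^2 + 7*u*w + 12*w^2)/(u - 4*w)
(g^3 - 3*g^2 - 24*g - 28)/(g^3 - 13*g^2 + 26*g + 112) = (g + 2)/(g - 8)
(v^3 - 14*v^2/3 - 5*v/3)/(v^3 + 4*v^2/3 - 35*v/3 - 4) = v*(v - 5)/(v^2 + v - 12)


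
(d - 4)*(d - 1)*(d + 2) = d^3 - 3*d^2 - 6*d + 8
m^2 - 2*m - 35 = (m - 7)*(m + 5)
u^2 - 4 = (u - 2)*(u + 2)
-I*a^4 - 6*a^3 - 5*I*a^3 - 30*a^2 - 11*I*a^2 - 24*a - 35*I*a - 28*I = (a + 1)*(a + 4)*(a - 7*I)*(-I*a + 1)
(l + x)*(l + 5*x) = l^2 + 6*l*x + 5*x^2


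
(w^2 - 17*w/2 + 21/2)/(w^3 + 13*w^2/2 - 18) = (w - 7)/(w^2 + 8*w + 12)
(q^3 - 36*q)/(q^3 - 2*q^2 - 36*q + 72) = q/(q - 2)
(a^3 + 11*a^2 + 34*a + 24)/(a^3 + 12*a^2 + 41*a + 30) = (a + 4)/(a + 5)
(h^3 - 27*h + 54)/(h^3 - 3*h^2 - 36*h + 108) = (h - 3)/(h - 6)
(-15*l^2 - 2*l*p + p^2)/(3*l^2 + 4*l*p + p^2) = (-5*l + p)/(l + p)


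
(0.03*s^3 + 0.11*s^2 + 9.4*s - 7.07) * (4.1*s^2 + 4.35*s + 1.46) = 0.123*s^5 + 0.5815*s^4 + 39.0623*s^3 + 12.0636*s^2 - 17.0305*s - 10.3222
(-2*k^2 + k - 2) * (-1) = 2*k^2 - k + 2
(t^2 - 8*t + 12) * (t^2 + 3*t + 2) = t^4 - 5*t^3 - 10*t^2 + 20*t + 24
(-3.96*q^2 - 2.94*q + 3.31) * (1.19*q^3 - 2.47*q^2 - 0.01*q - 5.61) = -4.7124*q^5 + 6.2826*q^4 + 11.2403*q^3 + 14.0693*q^2 + 16.4603*q - 18.5691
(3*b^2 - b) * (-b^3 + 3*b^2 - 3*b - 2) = -3*b^5 + 10*b^4 - 12*b^3 - 3*b^2 + 2*b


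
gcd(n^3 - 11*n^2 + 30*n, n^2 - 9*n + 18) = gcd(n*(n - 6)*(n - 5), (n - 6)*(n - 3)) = n - 6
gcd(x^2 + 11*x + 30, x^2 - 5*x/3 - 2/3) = 1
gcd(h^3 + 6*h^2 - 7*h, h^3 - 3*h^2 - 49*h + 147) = h + 7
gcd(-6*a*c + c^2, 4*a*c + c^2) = c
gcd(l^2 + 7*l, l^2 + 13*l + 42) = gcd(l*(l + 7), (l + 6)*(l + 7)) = l + 7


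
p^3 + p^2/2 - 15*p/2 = p*(p - 5/2)*(p + 3)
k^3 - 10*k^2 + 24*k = k*(k - 6)*(k - 4)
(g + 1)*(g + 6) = g^2 + 7*g + 6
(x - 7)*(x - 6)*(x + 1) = x^3 - 12*x^2 + 29*x + 42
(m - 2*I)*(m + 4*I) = m^2 + 2*I*m + 8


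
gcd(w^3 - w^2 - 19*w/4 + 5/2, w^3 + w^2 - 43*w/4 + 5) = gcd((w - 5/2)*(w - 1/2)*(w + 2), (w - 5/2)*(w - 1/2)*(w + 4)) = w^2 - 3*w + 5/4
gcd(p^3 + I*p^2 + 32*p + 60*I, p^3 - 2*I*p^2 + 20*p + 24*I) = p^2 - 4*I*p + 12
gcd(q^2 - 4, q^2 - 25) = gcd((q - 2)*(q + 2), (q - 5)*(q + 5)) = 1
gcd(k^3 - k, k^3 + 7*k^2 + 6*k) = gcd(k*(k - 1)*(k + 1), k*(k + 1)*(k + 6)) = k^2 + k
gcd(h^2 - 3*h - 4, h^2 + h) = h + 1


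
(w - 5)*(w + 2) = w^2 - 3*w - 10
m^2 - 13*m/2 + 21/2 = (m - 7/2)*(m - 3)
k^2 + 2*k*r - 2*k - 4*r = (k - 2)*(k + 2*r)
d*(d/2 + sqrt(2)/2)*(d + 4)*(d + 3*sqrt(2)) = d^4/2 + 2*d^3 + 2*sqrt(2)*d^3 + 3*d^2 + 8*sqrt(2)*d^2 + 12*d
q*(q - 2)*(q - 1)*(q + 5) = q^4 + 2*q^3 - 13*q^2 + 10*q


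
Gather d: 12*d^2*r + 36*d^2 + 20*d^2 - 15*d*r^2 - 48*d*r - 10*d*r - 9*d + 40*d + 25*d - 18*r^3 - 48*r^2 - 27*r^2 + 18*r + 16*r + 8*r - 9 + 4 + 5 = d^2*(12*r + 56) + d*(-15*r^2 - 58*r + 56) - 18*r^3 - 75*r^2 + 42*r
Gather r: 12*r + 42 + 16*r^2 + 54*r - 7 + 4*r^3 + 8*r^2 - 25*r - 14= 4*r^3 + 24*r^2 + 41*r + 21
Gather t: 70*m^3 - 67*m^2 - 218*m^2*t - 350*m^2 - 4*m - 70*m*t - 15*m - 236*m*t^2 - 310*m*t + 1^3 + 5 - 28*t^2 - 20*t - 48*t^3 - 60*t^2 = 70*m^3 - 417*m^2 - 19*m - 48*t^3 + t^2*(-236*m - 88) + t*(-218*m^2 - 380*m - 20) + 6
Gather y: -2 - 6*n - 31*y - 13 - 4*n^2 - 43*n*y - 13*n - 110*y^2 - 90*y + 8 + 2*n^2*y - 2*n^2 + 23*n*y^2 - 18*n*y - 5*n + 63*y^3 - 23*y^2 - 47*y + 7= -6*n^2 - 24*n + 63*y^3 + y^2*(23*n - 133) + y*(2*n^2 - 61*n - 168)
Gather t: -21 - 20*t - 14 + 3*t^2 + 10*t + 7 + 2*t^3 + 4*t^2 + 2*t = 2*t^3 + 7*t^2 - 8*t - 28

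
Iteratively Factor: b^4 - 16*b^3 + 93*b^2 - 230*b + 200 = (b - 5)*(b^3 - 11*b^2 + 38*b - 40) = (b - 5)*(b - 4)*(b^2 - 7*b + 10) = (b - 5)*(b - 4)*(b - 2)*(b - 5)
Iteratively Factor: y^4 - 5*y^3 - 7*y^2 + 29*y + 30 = (y - 5)*(y^3 - 7*y - 6) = (y - 5)*(y + 2)*(y^2 - 2*y - 3) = (y - 5)*(y + 1)*(y + 2)*(y - 3)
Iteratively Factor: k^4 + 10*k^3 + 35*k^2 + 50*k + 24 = (k + 2)*(k^3 + 8*k^2 + 19*k + 12) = (k + 2)*(k + 4)*(k^2 + 4*k + 3) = (k + 2)*(k + 3)*(k + 4)*(k + 1)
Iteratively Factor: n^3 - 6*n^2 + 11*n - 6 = (n - 2)*(n^2 - 4*n + 3) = (n - 3)*(n - 2)*(n - 1)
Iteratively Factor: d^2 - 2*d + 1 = (d - 1)*(d - 1)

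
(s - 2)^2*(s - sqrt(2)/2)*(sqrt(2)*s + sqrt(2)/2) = sqrt(2)*s^4 - 7*sqrt(2)*s^3/2 - s^3 + 2*sqrt(2)*s^2 + 7*s^2/2 - 2*s + 2*sqrt(2)*s - 2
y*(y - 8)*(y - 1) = y^3 - 9*y^2 + 8*y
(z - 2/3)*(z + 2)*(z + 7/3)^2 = z^4 + 6*z^3 + 31*z^2/3 + 28*z/27 - 196/27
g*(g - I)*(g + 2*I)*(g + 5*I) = g^4 + 6*I*g^3 - 3*g^2 + 10*I*g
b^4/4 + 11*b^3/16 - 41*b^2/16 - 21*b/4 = b*(b/4 + 1)*(b - 3)*(b + 7/4)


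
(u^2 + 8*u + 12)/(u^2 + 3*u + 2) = (u + 6)/(u + 1)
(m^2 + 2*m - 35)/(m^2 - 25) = (m + 7)/(m + 5)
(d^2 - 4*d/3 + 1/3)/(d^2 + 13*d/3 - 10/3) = (3*d^2 - 4*d + 1)/(3*d^2 + 13*d - 10)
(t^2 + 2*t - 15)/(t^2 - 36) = (t^2 + 2*t - 15)/(t^2 - 36)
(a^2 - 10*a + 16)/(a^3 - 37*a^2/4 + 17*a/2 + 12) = 4/(4*a + 3)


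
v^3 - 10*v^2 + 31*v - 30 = (v - 5)*(v - 3)*(v - 2)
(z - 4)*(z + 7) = z^2 + 3*z - 28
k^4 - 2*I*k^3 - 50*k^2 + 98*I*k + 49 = (k - 7)*(k + 7)*(k - I)^2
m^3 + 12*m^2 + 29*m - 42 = (m - 1)*(m + 6)*(m + 7)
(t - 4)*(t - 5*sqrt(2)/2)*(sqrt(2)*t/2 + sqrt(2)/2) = sqrt(2)*t^3/2 - 5*t^2/2 - 3*sqrt(2)*t^2/2 - 2*sqrt(2)*t + 15*t/2 + 10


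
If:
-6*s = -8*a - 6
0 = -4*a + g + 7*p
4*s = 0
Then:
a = -3/4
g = -7*p - 3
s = 0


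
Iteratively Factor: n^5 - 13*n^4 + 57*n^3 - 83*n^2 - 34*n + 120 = (n - 5)*(n^4 - 8*n^3 + 17*n^2 + 2*n - 24) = (n - 5)*(n - 4)*(n^3 - 4*n^2 + n + 6) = (n - 5)*(n - 4)*(n - 2)*(n^2 - 2*n - 3) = (n - 5)*(n - 4)*(n - 2)*(n + 1)*(n - 3)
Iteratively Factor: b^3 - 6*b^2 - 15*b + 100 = (b - 5)*(b^2 - b - 20) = (b - 5)*(b + 4)*(b - 5)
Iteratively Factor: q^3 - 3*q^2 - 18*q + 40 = (q + 4)*(q^2 - 7*q + 10) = (q - 2)*(q + 4)*(q - 5)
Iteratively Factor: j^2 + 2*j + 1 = (j + 1)*(j + 1)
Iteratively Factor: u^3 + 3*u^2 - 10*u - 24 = (u + 4)*(u^2 - u - 6) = (u + 2)*(u + 4)*(u - 3)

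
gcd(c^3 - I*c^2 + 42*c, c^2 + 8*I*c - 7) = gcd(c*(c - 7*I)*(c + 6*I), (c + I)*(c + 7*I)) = 1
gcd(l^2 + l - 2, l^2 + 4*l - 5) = l - 1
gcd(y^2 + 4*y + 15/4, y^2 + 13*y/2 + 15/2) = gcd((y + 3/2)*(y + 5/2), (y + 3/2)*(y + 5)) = y + 3/2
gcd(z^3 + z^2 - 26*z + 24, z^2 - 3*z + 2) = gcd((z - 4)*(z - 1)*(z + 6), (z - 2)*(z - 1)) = z - 1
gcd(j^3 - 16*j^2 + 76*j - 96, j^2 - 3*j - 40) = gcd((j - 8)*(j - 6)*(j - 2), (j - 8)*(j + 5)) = j - 8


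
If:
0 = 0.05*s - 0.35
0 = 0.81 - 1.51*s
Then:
No Solution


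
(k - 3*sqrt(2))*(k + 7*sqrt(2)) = k^2 + 4*sqrt(2)*k - 42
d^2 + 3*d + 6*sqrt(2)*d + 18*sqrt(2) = (d + 3)*(d + 6*sqrt(2))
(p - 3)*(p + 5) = p^2 + 2*p - 15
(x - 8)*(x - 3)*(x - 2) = x^3 - 13*x^2 + 46*x - 48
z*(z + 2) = z^2 + 2*z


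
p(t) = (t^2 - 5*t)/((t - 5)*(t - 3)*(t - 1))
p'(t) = (2*t - 5)/((t - 5)*(t - 3)*(t - 1)) - (t^2 - 5*t)/((t - 5)*(t - 3)*(t - 1)^2) - (t^2 - 5*t)/((t - 5)*(t - 3)^2*(t - 1)) - (t^2 - 5*t)/((t - 5)^2*(t - 3)*(t - 1))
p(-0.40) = -0.08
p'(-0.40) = 0.13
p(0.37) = 0.22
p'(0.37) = 1.04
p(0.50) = 0.40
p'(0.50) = 1.76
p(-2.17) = -0.13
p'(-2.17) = -0.01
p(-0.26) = -0.06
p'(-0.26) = 0.17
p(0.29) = 0.15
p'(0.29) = 0.79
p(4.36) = 0.95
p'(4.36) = -0.77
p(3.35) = 4.07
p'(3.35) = -12.15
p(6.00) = 0.40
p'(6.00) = -0.15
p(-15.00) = -0.05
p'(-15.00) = 0.00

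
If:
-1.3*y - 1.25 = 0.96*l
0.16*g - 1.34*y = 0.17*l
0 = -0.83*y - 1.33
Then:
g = -12.50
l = 0.87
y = -1.60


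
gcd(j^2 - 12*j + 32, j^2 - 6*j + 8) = j - 4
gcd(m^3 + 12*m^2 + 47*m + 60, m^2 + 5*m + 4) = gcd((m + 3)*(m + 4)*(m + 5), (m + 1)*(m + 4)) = m + 4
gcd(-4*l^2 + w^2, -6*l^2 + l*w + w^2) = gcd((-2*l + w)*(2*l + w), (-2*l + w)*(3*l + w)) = -2*l + w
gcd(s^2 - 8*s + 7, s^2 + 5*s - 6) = s - 1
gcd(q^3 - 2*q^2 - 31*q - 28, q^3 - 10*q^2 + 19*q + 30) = q + 1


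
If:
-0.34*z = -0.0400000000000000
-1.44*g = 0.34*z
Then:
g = -0.03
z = 0.12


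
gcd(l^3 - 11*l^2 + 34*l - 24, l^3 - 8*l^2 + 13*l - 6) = l^2 - 7*l + 6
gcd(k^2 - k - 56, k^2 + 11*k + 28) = k + 7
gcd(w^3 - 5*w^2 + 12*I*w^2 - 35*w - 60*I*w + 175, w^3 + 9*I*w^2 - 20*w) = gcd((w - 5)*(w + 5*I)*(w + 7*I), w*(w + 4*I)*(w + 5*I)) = w + 5*I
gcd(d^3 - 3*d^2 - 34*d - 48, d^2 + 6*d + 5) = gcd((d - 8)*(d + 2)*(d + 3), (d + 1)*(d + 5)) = 1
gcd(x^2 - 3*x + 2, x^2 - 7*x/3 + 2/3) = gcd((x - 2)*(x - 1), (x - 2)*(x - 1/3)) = x - 2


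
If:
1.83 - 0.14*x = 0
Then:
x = 13.07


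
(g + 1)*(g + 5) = g^2 + 6*g + 5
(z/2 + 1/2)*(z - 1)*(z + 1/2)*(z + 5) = z^4/2 + 11*z^3/4 + 3*z^2/4 - 11*z/4 - 5/4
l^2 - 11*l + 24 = (l - 8)*(l - 3)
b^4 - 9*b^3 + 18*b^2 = b^2*(b - 6)*(b - 3)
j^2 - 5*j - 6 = (j - 6)*(j + 1)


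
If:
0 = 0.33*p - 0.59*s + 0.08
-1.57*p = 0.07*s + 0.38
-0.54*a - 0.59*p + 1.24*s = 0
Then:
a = 0.26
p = -0.24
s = 0.00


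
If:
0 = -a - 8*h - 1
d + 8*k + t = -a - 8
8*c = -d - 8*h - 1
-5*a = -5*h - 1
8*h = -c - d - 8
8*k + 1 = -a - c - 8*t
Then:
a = 1/15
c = 1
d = -119/15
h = -2/15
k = 1/56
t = -29/105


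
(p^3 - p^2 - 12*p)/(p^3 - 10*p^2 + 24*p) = (p + 3)/(p - 6)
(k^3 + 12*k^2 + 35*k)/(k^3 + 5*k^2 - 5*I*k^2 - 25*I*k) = (k + 7)/(k - 5*I)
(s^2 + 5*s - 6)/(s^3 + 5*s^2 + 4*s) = (s^2 + 5*s - 6)/(s*(s^2 + 5*s + 4))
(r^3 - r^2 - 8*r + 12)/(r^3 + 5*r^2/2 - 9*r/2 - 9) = 2*(r - 2)/(2*r + 3)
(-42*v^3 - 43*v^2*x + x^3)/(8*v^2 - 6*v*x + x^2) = (-42*v^3 - 43*v^2*x + x^3)/(8*v^2 - 6*v*x + x^2)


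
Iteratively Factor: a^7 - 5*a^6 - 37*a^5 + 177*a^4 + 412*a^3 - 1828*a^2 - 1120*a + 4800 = (a - 5)*(a^6 - 37*a^4 - 8*a^3 + 372*a^2 + 32*a - 960) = (a - 5)^2*(a^5 + 5*a^4 - 12*a^3 - 68*a^2 + 32*a + 192) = (a - 5)^2*(a + 4)*(a^4 + a^3 - 16*a^2 - 4*a + 48) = (a - 5)^2*(a + 2)*(a + 4)*(a^3 - a^2 - 14*a + 24) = (a - 5)^2*(a - 3)*(a + 2)*(a + 4)*(a^2 + 2*a - 8) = (a - 5)^2*(a - 3)*(a - 2)*(a + 2)*(a + 4)*(a + 4)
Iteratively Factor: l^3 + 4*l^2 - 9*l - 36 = (l + 3)*(l^2 + l - 12) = (l - 3)*(l + 3)*(l + 4)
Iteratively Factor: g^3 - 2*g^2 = (g - 2)*(g^2) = g*(g - 2)*(g)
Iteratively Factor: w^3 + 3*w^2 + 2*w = (w + 1)*(w^2 + 2*w) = (w + 1)*(w + 2)*(w)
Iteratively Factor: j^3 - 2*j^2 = (j)*(j^2 - 2*j) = j^2*(j - 2)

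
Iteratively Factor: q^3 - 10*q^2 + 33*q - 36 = (q - 3)*(q^2 - 7*q + 12) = (q - 4)*(q - 3)*(q - 3)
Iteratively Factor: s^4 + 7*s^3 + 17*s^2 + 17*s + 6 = (s + 2)*(s^3 + 5*s^2 + 7*s + 3) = (s + 1)*(s + 2)*(s^2 + 4*s + 3) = (s + 1)*(s + 2)*(s + 3)*(s + 1)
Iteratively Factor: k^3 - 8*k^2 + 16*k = (k)*(k^2 - 8*k + 16) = k*(k - 4)*(k - 4)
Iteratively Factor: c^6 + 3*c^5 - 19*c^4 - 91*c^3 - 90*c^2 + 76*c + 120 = (c + 2)*(c^5 + c^4 - 21*c^3 - 49*c^2 + 8*c + 60) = (c - 1)*(c + 2)*(c^4 + 2*c^3 - 19*c^2 - 68*c - 60) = (c - 1)*(c + 2)^2*(c^3 - 19*c - 30) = (c - 5)*(c - 1)*(c + 2)^2*(c^2 + 5*c + 6) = (c - 5)*(c - 1)*(c + 2)^3*(c + 3)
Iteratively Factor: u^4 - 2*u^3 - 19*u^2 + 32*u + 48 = (u - 4)*(u^3 + 2*u^2 - 11*u - 12) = (u - 4)*(u + 4)*(u^2 - 2*u - 3) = (u - 4)*(u - 3)*(u + 4)*(u + 1)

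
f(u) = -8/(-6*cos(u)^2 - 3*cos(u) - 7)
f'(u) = -8*(-12*sin(u)*cos(u) - 3*sin(u))/(-6*cos(u)^2 - 3*cos(u) - 7)^2 = 24*(4*cos(u) + 1)*sin(u)/(6*cos(u)^2 + 3*cos(u) + 7)^2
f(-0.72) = 0.63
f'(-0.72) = -0.40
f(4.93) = 1.01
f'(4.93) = -0.69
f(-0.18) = 0.51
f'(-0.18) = -0.09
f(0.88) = 0.71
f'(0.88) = 0.51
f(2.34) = 1.02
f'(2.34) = -0.50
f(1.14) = 0.86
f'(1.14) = 0.67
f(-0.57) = 0.58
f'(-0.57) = -0.30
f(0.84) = 0.69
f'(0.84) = 0.48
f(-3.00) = 0.81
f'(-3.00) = 0.10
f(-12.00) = 0.58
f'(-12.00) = 0.30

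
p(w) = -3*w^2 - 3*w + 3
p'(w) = -6*w - 3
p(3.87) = -53.54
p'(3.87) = -26.22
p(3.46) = -43.29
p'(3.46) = -23.76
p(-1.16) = 2.44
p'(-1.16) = 3.96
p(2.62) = -25.45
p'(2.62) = -18.72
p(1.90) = -13.53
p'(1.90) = -14.40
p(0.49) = 0.81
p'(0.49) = -5.94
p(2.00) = -15.00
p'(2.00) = -15.00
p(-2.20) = -4.92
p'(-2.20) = 10.20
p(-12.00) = -393.00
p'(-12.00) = 69.00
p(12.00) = -465.00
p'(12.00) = -75.00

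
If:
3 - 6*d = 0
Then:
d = 1/2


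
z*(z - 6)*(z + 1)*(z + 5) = z^4 - 31*z^2 - 30*z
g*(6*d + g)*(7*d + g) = 42*d^2*g + 13*d*g^2 + g^3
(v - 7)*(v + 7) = v^2 - 49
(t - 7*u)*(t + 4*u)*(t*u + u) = t^3*u - 3*t^2*u^2 + t^2*u - 28*t*u^3 - 3*t*u^2 - 28*u^3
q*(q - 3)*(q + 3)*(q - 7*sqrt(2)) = q^4 - 7*sqrt(2)*q^3 - 9*q^2 + 63*sqrt(2)*q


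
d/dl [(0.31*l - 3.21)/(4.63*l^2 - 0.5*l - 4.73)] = (-1.4353*l^2 + 29.7246*l - 3.0713)/(21.4369*l^4 - 4.63*l^3 - 43.5498*l^2 + 4.73*l + 22.3729)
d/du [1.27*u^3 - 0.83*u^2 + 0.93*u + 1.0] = 3.81*u^2 - 1.66*u + 0.93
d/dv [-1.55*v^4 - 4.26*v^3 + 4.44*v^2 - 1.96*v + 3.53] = -6.2*v^3 - 12.78*v^2 + 8.88*v - 1.96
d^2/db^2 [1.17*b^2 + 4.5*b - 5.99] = 2.34000000000000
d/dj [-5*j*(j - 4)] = 20 - 10*j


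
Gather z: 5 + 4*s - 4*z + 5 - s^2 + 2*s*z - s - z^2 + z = -s^2 + 3*s - z^2 + z*(2*s - 3) + 10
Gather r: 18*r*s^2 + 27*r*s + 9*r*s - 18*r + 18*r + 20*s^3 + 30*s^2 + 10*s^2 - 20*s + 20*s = r*(18*s^2 + 36*s) + 20*s^3 + 40*s^2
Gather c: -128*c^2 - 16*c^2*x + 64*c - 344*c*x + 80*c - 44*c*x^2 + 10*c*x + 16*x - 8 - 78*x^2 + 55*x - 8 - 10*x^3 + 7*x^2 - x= c^2*(-16*x - 128) + c*(-44*x^2 - 334*x + 144) - 10*x^3 - 71*x^2 + 70*x - 16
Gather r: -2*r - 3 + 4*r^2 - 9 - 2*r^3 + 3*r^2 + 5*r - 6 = -2*r^3 + 7*r^2 + 3*r - 18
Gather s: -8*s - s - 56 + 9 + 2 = -9*s - 45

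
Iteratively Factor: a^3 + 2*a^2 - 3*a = (a)*(a^2 + 2*a - 3) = a*(a + 3)*(a - 1)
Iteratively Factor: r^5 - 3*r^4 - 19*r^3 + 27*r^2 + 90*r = (r)*(r^4 - 3*r^3 - 19*r^2 + 27*r + 90) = r*(r + 3)*(r^3 - 6*r^2 - r + 30) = r*(r + 2)*(r + 3)*(r^2 - 8*r + 15) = r*(r - 5)*(r + 2)*(r + 3)*(r - 3)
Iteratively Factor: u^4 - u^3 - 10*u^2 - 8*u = (u + 2)*(u^3 - 3*u^2 - 4*u) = (u - 4)*(u + 2)*(u^2 + u) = (u - 4)*(u + 1)*(u + 2)*(u)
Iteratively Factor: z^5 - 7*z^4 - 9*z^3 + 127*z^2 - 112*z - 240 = (z + 4)*(z^4 - 11*z^3 + 35*z^2 - 13*z - 60) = (z - 4)*(z + 4)*(z^3 - 7*z^2 + 7*z + 15) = (z - 4)*(z - 3)*(z + 4)*(z^2 - 4*z - 5) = (z - 5)*(z - 4)*(z - 3)*(z + 4)*(z + 1)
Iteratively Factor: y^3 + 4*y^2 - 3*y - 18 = (y - 2)*(y^2 + 6*y + 9) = (y - 2)*(y + 3)*(y + 3)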